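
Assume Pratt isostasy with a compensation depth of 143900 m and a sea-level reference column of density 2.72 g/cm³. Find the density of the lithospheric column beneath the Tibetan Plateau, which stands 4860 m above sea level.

2.63 g/cm³

Pratt balance: ρ_ref D = ρ (D + h).
ρ = ρ_ref D/(D + h) = 2.72 × 143900 m/(143900 m + 4860 m) = 2.63 g/cm³.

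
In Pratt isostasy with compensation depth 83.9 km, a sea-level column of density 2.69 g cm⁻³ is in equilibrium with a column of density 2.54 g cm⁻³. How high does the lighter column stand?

4.95 km

ρ_ref D = ρ (D + h) → h = D (ρ_ref − ρ)/ρ.
h = 83.9 km × (2.69 − 2.54)/2.54 = 4.95 km.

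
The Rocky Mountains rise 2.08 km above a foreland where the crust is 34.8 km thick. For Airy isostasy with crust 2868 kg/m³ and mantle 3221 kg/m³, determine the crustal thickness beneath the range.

Root depth r = h ρ_c / (ρ_m − ρ_c) = 2.08 km × 2868 / 353 = 16.9 km.
Total thickness = T + h + r = 34.8 km + 2.08 km + 16.9 km = 53.8 km.

53.8 km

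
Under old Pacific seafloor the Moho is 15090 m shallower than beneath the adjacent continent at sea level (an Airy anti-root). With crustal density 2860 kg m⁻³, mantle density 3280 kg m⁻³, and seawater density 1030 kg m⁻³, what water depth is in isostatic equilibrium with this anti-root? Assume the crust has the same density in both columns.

Replacing a thickness d of crust by seawater at the top must be balanced by replacing crust with mantle at the base: d (ρ_c − ρ_w) = a (ρ_m − ρ_c).
d = a (ρ_m − ρ_c)/(ρ_c − ρ_w) = 15090 m × 420/1830 = 3460 m.

3460 m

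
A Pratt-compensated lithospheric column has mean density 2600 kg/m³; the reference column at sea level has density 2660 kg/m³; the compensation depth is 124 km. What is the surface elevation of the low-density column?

2.86 km

ρ_ref D = ρ (D + h) → h = D (ρ_ref − ρ)/ρ.
h = 124 km × (2660 − 2600)/2600 = 2.86 km.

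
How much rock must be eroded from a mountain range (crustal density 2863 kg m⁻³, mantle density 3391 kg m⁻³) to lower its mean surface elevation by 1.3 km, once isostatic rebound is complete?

8.35 km

Net drop Δ = e − u = e − e ρ_c/ρ_m = e (ρ_m − ρ_c)/ρ_m.
e = Δ ρ_m/(ρ_m − ρ_c) = 1.3 km × 3391/528 = 8.35 km.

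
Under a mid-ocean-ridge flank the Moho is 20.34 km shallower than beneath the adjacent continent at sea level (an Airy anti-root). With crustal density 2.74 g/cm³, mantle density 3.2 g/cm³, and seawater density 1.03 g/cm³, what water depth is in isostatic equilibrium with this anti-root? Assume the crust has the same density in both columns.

5.47 km

Replacing a thickness d of crust by seawater at the top must be balanced by replacing crust with mantle at the base: d (ρ_c − ρ_w) = a (ρ_m − ρ_c).
d = a (ρ_m − ρ_c)/(ρ_c − ρ_w) = 20.34 km × 0.46/1.71 = 5.47 km.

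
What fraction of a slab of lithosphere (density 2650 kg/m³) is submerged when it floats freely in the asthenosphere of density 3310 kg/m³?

Submerged fraction = ρ_obj/ρ_fluid = 2650/3310 = 80.1%.

80.1%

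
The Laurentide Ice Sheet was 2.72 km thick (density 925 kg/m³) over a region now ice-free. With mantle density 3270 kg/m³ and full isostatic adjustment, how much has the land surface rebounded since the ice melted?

Removing the load lets mantle flow back in; uplift u satisfies ρ_ice t = ρ_m u.
u = t ρ_ice/ρ_m = 2.72 km × 925/3270 = 0.769 km.

0.769 km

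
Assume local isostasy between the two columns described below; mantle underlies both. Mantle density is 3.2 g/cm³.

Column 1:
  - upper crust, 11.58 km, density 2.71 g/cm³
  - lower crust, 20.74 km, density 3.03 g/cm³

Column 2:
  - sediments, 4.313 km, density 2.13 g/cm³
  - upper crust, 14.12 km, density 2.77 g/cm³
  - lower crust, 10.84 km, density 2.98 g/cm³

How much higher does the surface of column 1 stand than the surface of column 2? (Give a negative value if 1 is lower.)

−1.21 km

For any compensation level in the mantle, the mantle terms cancel and isostasy reduces to e = (Σt_1 − Σt_2) − (Σ(ρt)_1 − Σ(ρt)_2) / ρ_m.
Σt_1 = 32.32 km; Σt_2 = 29.273 km; Σ(ρt)_1 = 94.224; Σ(ρt)_2 = 80.60229 (in km·g/cm³).
e = (32.32 − 29.273) − (94.224 − 80.60229) / 3.2 = −1.21 km.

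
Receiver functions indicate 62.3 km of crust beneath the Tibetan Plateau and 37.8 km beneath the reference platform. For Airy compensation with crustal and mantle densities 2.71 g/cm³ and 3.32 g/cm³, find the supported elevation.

4.5 km

Excess crust Δ = 62.3 km − 37.8 km = 24.5 km, split between elevation h and root r with h + r = Δ.
Airy balance ρ_c h = (ρ_m − ρ_c) r gives r = h ρ_c/(ρ_m − ρ_c), so h (1 + ρ_c/(ρ_m − ρ_c)) = Δ, i.e. h = Δ (ρ_m − ρ_c)/ρ_m.
h = 24.5 km × 0.61/3.32 = 4.5 km.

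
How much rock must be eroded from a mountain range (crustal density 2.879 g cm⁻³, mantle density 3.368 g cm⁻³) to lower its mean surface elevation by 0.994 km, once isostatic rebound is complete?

Net drop Δ = e − u = e − e ρ_c/ρ_m = e (ρ_m − ρ_c)/ρ_m.
e = Δ ρ_m/(ρ_m − ρ_c) = 0.994 km × 3.368/0.489 = 6.85 km.

6.85 km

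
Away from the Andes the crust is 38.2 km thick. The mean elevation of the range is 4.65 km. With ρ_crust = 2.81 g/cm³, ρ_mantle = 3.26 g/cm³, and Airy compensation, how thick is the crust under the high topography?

Root depth r = h ρ_c / (ρ_m − ρ_c) = 4.65 km × 2.81 / 0.45 = 29.04 km.
Total thickness = T + h + r = 38.2 km + 4.65 km + 29.04 km = 71.9 km.

71.9 km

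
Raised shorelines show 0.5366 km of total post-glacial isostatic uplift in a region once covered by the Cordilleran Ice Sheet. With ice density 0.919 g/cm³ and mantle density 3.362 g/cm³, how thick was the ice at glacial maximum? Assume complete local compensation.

1.96 km

u = t ρ_ice/ρ_m → t = u ρ_m/ρ_ice = 0.5366 km × 3.362/0.919 = 1.96 km.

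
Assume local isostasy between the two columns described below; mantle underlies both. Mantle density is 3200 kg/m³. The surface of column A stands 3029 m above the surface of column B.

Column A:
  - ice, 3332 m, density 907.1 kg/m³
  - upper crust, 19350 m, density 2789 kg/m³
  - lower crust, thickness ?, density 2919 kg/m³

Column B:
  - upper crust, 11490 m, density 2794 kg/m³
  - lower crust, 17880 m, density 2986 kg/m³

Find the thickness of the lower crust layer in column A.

9220 m

Take the compensation level at the base of the deeper column (depth z_c below the surface of column A) and equate Σ ρ_i t_i down to z_c; mantle fills any gap and the z_c terms cancel.
Column A: 3332×907.1 + 19350×2789 + x×2919 + (z_c − 22682 − x)×3200
Column B: 3029×0 + 11490×2794 + 17880×2986 + (z_c − 3029 − 29370)×3200
The z_c×3200 term appears on both sides and cancels. Collect the known terms of each column as K = Σ(ρt)_known − 3200 × (depth of known layers): K_A = 56989607.2 − 3200×22682 = −15592792.8; K_B = 85492740 − 3200×(3029 + 29370) = −18184060.
Balance: K_A − x×(3200 − 2919) = K_B, so x = (K_A − K_B)/(3200 − 2919) = 2591270/281 = 9220 m.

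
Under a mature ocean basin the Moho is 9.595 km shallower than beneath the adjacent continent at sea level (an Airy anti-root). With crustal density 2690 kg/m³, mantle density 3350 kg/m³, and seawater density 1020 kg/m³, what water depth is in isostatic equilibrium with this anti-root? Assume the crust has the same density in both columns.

Replacing a thickness d of crust by seawater at the top must be balanced by replacing crust with mantle at the base: d (ρ_c − ρ_w) = a (ρ_m − ρ_c).
d = a (ρ_m − ρ_c)/(ρ_c − ρ_w) = 9.595 km × 660/1670 = 3.79 km.

3.79 km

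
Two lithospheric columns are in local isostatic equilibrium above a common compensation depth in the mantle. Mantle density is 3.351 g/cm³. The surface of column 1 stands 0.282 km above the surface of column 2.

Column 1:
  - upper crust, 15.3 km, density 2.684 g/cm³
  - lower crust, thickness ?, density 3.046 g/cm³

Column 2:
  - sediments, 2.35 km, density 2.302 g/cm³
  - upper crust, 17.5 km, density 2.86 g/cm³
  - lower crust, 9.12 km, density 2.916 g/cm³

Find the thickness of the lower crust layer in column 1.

Take the compensation level at the base of the deeper column (depth z_c below the surface of column 1) and equate Σ ρ_i t_i down to z_c; mantle fills any gap and the z_c terms cancel.
Column 1: 15.3×2.684 + x×3.046 + (z_c − 15.3 − x)×3.351
Column 2: 0.282×0 + 2.35×2.302 + 17.5×2.86 + 9.12×2.916 + (z_c − 0.282 − 28.97)×3.351
The z_c×3.351 term appears on both sides and cancels. Collect the known terms of each column as K = Σ(ρt)_known − 3.351 × (depth of known layers): K_1 = 41.0652 − 3.351×15.3 = −10.2051; K_2 = 82.05362 − 3.351×(0.282 + 28.97) = −15.969832.
Balance: K_1 − x×(3.351 − 3.046) = K_2, so x = (K_1 − K_2)/(3.351 − 3.046) = 5.76473/0.305 = 18.9 km.

18.9 km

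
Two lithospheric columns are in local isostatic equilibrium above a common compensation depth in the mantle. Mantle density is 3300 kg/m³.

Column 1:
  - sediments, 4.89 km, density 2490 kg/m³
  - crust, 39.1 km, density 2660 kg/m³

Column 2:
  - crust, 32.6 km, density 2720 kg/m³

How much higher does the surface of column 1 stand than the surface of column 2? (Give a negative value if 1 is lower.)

3.05 km

For any compensation level in the mantle, the mantle terms cancel and isostasy reduces to e = (Σt_1 − Σt_2) − (Σ(ρt)_1 − Σ(ρt)_2) / ρ_m.
Σt_1 = 43.99 km; Σt_2 = 32.6 km; Σ(ρt)_1 = 116182.1; Σ(ρt)_2 = 88672 (in km·kg/m³).
e = (43.99 − 32.6) − (116182.1 − 88672) / 3300 = 3.05 km.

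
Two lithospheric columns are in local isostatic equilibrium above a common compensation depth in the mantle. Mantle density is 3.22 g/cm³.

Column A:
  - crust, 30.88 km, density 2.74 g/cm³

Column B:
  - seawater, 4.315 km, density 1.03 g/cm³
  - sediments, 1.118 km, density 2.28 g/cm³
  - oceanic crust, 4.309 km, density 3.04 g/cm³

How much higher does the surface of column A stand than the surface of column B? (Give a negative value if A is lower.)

For any compensation level in the mantle, the mantle terms cancel and isostasy reduces to e = (Σt_A − Σt_B) − (Σ(ρt)_A − Σ(ρt)_B) / ρ_m.
Σt_A = 30.88 km; Σt_B = 9.742 km; Σ(ρt)_A = 84.6112; Σ(ρt)_B = 20.09285 (in km·g/cm³).
e = (30.88 − 9.742) − (84.6112 − 20.09285) / 3.22 = 1.1 km.

1.1 km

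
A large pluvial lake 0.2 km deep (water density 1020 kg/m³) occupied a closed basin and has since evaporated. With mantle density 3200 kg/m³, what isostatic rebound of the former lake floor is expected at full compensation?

0.0638 km

u = d ρ_w/ρ_m = 0.2 km × 1020/3200 = 0.0638 km.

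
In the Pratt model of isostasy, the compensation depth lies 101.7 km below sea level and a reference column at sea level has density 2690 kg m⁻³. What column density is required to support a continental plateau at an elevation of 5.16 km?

2560 kg m⁻³

Pratt balance: ρ_ref D = ρ (D + h).
ρ = ρ_ref D/(D + h) = 2690 × 101.7 km/(101.7 km + 5.16 km) = 2560 kg m⁻³.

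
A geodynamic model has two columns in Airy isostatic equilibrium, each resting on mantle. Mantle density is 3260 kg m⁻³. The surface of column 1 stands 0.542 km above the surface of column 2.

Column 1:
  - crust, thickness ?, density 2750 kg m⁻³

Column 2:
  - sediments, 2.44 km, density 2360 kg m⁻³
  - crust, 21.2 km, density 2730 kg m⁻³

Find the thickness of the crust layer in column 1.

29.8 km

Take the compensation level at the base of the deeper column (depth z_c below the surface of column 1) and equate Σ ρ_i t_i down to z_c; mantle fills any gap and the z_c terms cancel.
Column 1: x×2750 + (z_c − 0 − x)×3260
Column 2: 0.542×0 + 2.44×2360 + 21.2×2730 + (z_c − 0.542 − 23.64)×3260
The z_c×3260 term appears on both sides and cancels. Collect the known terms of each column as K = Σ(ρt)_known − 3260 × (depth of known layers): K_1 = 0 − 3260×0 = 0; K_2 = 63634.4 − 3260×(0.542 + 23.64) = −15198.92.
Balance: K_1 − x×(3260 − 2750) = K_2, so x = (K_1 − K_2)/(3260 − 2750) = 15198.9/510 = 29.8 km.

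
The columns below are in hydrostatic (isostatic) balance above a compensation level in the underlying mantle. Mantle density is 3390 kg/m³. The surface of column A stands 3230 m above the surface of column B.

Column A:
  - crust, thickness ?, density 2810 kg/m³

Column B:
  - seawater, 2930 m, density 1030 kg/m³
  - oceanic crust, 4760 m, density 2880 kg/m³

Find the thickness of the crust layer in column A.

35000 m

Take the compensation level at the base of the deeper column (depth z_c below the surface of column A) and equate Σ ρ_i t_i down to z_c; mantle fills any gap and the z_c terms cancel.
Column A: x×2810 + (z_c − 0 − x)×3390
Column B: 3230×0 + 2930×1030 + 4760×2880 + (z_c − 3230 − 7690)×3390
The z_c×3390 term appears on both sides and cancels. Collect the known terms of each column as K = Σ(ρt)_known − 3390 × (depth of known layers): K_A = 0 − 3390×0 = 0; K_B = 16726700 − 3390×(3230 + 7690) = −20292100.
Balance: K_A − x×(3390 − 2810) = K_B, so x = (K_A − K_B)/(3390 − 2810) = 20292100/580 = 35000 m.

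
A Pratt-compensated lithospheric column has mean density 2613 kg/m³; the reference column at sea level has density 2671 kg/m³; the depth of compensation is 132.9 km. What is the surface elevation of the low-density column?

2.95 km

ρ_ref D = ρ (D + h) → h = D (ρ_ref − ρ)/ρ.
h = 132.9 km × (2671 − 2613)/2613 = 2.95 km.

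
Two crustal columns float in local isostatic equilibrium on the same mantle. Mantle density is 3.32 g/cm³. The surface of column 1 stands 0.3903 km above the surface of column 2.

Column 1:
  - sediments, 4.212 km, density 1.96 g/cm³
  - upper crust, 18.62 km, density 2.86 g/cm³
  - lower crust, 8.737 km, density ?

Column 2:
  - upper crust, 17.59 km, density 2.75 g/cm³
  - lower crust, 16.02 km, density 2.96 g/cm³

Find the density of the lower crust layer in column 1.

3 g/cm³

Take the compensation level at the base of the deeper column (depth z_c below the surface of column 1) and equate Σ ρ_i t_i down to z_c; mantle fills any gap and the z_c terms cancel.
Column 1: 4.212×1.96 + 18.62×2.86 + 8.737×ρ + (z_c − 31.569)×3.32
Column 2: 0.3903×0 + 17.59×2.75 + 16.02×2.96 + (z_c − 0.3903 − 33.61)×3.32
The z_c×3.32 term appears on both sides and cancels. Collect the known terms of each column as K = Σ(ρt)_known − 3.32 × (depth of known layers): K_1 = 61.50872 − 3.32×31.569 = −43.30036; K_2 = 95.7917 − 3.32×(0.3903 + 33.61) = −17.089296.
Balance: K_1 + 8.737×ρ = K_2, so ρ = (K_2 − K_1)/8.737 = 26.2111/8.737 = 3 g/cm³.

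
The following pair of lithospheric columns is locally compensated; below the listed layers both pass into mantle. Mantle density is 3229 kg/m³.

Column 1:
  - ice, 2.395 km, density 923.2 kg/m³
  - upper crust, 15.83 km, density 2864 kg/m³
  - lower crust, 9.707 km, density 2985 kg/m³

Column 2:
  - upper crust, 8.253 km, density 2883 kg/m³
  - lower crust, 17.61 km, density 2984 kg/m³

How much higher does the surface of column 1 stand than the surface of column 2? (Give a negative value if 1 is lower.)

For any compensation level in the mantle, the mantle terms cancel and isostasy reduces to e = (Σt_1 − Σt_2) − (Σ(ρt)_1 − Σ(ρt)_2) / ρ_m.
Σt_1 = 27.932 km; Σt_2 = 25.863 km; Σ(ρt)_1 = 76523.579; Σ(ρt)_2 = 76341.639 (in km·kg/m³).
e = (27.932 − 25.863) − (76523.579 − 76341.639) / 3229 = 2.01 km.

2.01 km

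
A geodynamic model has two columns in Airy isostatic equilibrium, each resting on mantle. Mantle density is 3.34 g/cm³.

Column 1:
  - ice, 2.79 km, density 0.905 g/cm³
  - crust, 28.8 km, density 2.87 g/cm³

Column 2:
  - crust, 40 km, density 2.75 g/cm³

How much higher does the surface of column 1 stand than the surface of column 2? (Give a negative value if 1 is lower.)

−0.979 km

For any compensation level in the mantle, the mantle terms cancel and isostasy reduces to e = (Σt_1 − Σt_2) − (Σ(ρt)_1 − Σ(ρt)_2) / ρ_m.
Σt_1 = 31.59 km; Σt_2 = 40 km; Σ(ρt)_1 = 85.18095; Σ(ρt)_2 = 110 (in km·g/cm³).
e = (31.59 − 40) − (85.18095 − 110) / 3.34 = −0.979 km.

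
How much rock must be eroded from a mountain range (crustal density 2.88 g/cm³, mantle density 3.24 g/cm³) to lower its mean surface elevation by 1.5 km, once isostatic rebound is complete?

13.5 km

Net drop Δ = e − u = e − e ρ_c/ρ_m = e (ρ_m − ρ_c)/ρ_m.
e = Δ ρ_m/(ρ_m − ρ_c) = 1.5 km × 3.24/0.36 = 13.5 km.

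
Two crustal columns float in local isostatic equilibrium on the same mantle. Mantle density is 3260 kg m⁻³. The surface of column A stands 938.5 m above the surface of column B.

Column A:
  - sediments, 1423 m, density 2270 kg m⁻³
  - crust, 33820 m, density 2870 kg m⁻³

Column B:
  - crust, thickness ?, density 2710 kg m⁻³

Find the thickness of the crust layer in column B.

21000 m

Take the compensation level at the base of the deeper column (depth z_c below the surface of column A) and equate Σ ρ_i t_i down to z_c; mantle fills any gap and the z_c terms cancel.
Column A: 1423×2270 + 33820×2870 + (z_c − 35243)×3260
Column B: 938.5×0 + x×2710 + (z_c − 938.5 − 0 − x)×3260
The z_c×3260 term appears on both sides and cancels. Collect the known terms of each column as K = Σ(ρt)_known − 3260 × (depth of known layers): K_A = 100293610 − 3260×35243 = −14598570; K_B = 0 − 3260×(938.5 + 0) = −3059510.
Balance: K_A = K_B − x×(3260 − 2710), so x = (K_B − K_A)/(3260 − 2710) = 11539100/550 = 21000 m.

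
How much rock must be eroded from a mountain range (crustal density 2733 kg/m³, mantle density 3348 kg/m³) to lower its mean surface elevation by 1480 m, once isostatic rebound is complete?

Net drop Δ = e − u = e − e ρ_c/ρ_m = e (ρ_m − ρ_c)/ρ_m.
e = Δ ρ_m/(ρ_m − ρ_c) = 1480 m × 3348/615 = 8060 m.

8060 m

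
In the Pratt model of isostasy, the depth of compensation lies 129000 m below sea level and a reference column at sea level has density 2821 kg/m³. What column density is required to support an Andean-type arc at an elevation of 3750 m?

Pratt balance: ρ_ref D = ρ (D + h).
ρ = ρ_ref D/(D + h) = 2821 × 129000 m/(129000 m + 3750 m) = 2740 kg/m³.

2740 kg/m³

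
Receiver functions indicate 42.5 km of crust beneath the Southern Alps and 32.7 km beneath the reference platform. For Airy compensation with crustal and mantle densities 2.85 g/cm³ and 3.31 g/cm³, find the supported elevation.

1.36 km

Excess crust Δ = 42.5 km − 32.7 km = 9.8 km, split between elevation h and root r with h + r = Δ.
Airy balance ρ_c h = (ρ_m − ρ_c) r gives r = h ρ_c/(ρ_m − ρ_c), so h (1 + ρ_c/(ρ_m − ρ_c)) = Δ, i.e. h = Δ (ρ_m − ρ_c)/ρ_m.
h = 9.8 km × 0.46/3.31 = 1.36 km.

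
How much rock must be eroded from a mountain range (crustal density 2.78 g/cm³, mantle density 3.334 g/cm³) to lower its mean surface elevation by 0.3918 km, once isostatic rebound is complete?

Net drop Δ = e − u = e − e ρ_c/ρ_m = e (ρ_m − ρ_c)/ρ_m.
e = Δ ρ_m/(ρ_m − ρ_c) = 0.3918 km × 3.334/0.554 = 2.36 km.

2.36 km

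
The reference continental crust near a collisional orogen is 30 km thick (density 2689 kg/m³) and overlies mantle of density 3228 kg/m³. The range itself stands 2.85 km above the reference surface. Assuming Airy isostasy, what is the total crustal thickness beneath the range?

47.1 km

Root depth r = h ρ_c / (ρ_m − ρ_c) = 2.85 km × 2689 / 539 = 14.22 km.
Total thickness = T + h + r = 30 km + 2.85 km + 14.22 km = 47.1 km.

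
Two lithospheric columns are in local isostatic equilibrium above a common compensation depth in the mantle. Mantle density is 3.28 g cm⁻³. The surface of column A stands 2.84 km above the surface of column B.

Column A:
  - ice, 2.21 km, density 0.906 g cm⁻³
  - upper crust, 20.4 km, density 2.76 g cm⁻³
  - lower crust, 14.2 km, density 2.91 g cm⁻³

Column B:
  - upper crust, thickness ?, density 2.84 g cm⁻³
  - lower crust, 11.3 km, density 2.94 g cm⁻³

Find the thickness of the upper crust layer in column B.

18.1 km

Take the compensation level at the base of the deeper column (depth z_c below the surface of column A) and equate Σ ρ_i t_i down to z_c; mantle fills any gap and the z_c terms cancel.
Column A: 2.21×0.906 + 20.4×2.76 + 14.2×2.91 + (z_c − 36.81)×3.28
Column B: 2.84×0 + x×2.84 + 11.3×2.94 + (z_c − 2.84 − 11.3 − x)×3.28
The z_c×3.28 term appears on both sides and cancels. Collect the known terms of each column as K = Σ(ρt)_known − 3.28 × (depth of known layers): K_A = 99.62826 − 3.28×36.81 = −21.10854; K_B = 33.222 − 3.28×(2.84 + 11.3) = −13.1572.
Balance: K_A = K_B − x×(3.28 − 2.84), so x = (K_B − K_A)/(3.28 − 2.84) = 7.95134/0.44 = 18.1 km.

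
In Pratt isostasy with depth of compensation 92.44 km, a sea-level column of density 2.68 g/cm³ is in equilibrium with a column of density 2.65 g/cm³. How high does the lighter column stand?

ρ_ref D = ρ (D + h) → h = D (ρ_ref − ρ)/ρ.
h = 92.44 km × (2.68 − 2.65)/2.65 = 1.05 km.

1.05 km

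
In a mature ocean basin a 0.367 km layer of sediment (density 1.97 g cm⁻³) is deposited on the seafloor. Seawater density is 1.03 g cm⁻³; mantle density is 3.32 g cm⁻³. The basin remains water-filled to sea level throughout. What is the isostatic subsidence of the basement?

0.151 km

Submarine loading: the sediment displaces seawater, and the subsidence is in turn flooded, so s (ρ_m − ρ_w) = t (ρ_sed − ρ_w).
s = 0.367 km × (1.97 − 1.03) / (3.32 − 1.03) = 0.151 km.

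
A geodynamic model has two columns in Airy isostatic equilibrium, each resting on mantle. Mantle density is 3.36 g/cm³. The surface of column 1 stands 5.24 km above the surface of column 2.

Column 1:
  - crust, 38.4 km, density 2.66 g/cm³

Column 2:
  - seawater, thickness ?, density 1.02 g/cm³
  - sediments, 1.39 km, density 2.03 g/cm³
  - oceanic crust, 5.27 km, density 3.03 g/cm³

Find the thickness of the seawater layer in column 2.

2.43 km

Take the compensation level at the base of the deeper column (depth z_c below the surface of column 1) and equate Σ ρ_i t_i down to z_c; mantle fills any gap and the z_c terms cancel.
Column 1: 38.4×2.66 + (z_c − 38.4)×3.36
Column 2: 5.24×0 + x×1.02 + 1.39×2.03 + 5.27×3.03 + (z_c − 5.24 − 6.66 − x)×3.36
The z_c×3.36 term appears on both sides and cancels. Collect the known terms of each column as K = Σ(ρt)_known − 3.36 × (depth of known layers): K_1 = 102.144 − 3.36×38.4 = −26.88; K_2 = 18.7898 − 3.36×(5.24 + 6.66) = −21.1942.
Balance: K_1 = K_2 − x×(3.36 − 1.02), so x = (K_2 − K_1)/(3.36 − 1.02) = 5.6858/2.34 = 2.43 km.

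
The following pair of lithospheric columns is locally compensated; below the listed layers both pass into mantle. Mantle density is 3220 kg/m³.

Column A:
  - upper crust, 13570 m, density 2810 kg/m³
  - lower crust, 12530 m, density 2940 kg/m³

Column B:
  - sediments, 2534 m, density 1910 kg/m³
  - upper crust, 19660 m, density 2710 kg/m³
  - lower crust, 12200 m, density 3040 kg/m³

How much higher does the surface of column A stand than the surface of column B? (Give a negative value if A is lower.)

−2010 m

For any compensation level in the mantle, the mantle terms cancel and isostasy reduces to e = (Σt_A − Σt_B) − (Σ(ρt)_A − Σ(ρt)_B) / ρ_m.
Σt_A = 26100 m; Σt_B = 34394 m; Σ(ρt)_A = 74969900; Σ(ρt)_B = 95206540 (in m·kg/m³).
e = (26100 − 34394) − (74969900 − 95206540) / 3220 = −2010 m.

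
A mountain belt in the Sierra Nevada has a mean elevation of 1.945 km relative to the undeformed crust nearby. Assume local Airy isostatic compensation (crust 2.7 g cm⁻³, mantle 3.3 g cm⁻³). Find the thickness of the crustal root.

In Airy isostatic equilibrium: the weight of the topography is balanced by the buoyancy of the root, ρ_c h = (ρ_m − ρ_c) r.
r = h · ρ_c / (ρ_m − ρ_c) = 1.945 km × 2.7 / (3.3 − 2.7) = 8.75 km.

8.75 km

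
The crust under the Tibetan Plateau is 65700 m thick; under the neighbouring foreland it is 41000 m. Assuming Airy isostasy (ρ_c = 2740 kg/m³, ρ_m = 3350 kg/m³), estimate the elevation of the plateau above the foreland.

4500 m

Excess crust Δ = 65700 m − 41000 m = 24700 m, split between elevation h and root r with h + r = Δ.
Airy balance ρ_c h = (ρ_m − ρ_c) r gives r = h ρ_c/(ρ_m − ρ_c), so h (1 + ρ_c/(ρ_m − ρ_c)) = Δ, i.e. h = Δ (ρ_m − ρ_c)/ρ_m.
h = 24700 m × 610/3350 = 4500 m.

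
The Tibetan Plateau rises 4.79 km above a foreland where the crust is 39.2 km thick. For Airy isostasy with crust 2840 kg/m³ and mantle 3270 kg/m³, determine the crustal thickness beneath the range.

Root depth r = h ρ_c / (ρ_m − ρ_c) = 4.79 km × 2840 / 430 = 31.64 km.
Total thickness = T + h + r = 39.2 km + 4.79 km + 31.64 km = 75.6 km.

75.6 km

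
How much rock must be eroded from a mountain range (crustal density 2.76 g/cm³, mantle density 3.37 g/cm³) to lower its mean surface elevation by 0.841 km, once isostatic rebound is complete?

Net drop Δ = e − u = e − e ρ_c/ρ_m = e (ρ_m − ρ_c)/ρ_m.
e = Δ ρ_m/(ρ_m − ρ_c) = 0.841 km × 3.37/0.61 = 4.65 km.

4.65 km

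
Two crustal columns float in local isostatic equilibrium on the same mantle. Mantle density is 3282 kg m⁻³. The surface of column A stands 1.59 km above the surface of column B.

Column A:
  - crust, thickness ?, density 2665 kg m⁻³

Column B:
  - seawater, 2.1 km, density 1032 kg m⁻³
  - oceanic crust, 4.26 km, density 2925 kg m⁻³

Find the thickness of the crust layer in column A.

18.6 km

Take the compensation level at the base of the deeper column (depth z_c below the surface of column A) and equate Σ ρ_i t_i down to z_c; mantle fills any gap and the z_c terms cancel.
Column A: x×2665 + (z_c − 0 − x)×3282
Column B: 1.59×0 + 2.1×1032 + 4.26×2925 + (z_c − 1.59 − 6.36)×3282
The z_c×3282 term appears on both sides and cancels. Collect the known terms of each column as K = Σ(ρt)_known − 3282 × (depth of known layers): K_A = 0 − 3282×0 = 0; K_B = 14627.7 − 3282×(1.59 + 6.36) = −11464.2.
Balance: K_A − x×(3282 − 2665) = K_B, so x = (K_A − K_B)/(3282 − 2665) = 11464.2/617 = 18.6 km.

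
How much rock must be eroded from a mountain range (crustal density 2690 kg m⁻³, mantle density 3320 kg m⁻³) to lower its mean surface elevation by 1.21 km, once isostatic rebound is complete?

6.38 km

Net drop Δ = e − u = e − e ρ_c/ρ_m = e (ρ_m − ρ_c)/ρ_m.
e = Δ ρ_m/(ρ_m − ρ_c) = 1.21 km × 3320/630 = 6.38 km.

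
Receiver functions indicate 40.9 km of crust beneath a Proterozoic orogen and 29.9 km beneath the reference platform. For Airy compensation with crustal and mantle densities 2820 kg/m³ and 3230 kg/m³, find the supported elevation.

Excess crust Δ = 40.9 km − 29.9 km = 11 km, split between elevation h and root r with h + r = Δ.
Airy balance ρ_c h = (ρ_m − ρ_c) r gives r = h ρ_c/(ρ_m − ρ_c), so h (1 + ρ_c/(ρ_m − ρ_c)) = Δ, i.e. h = Δ (ρ_m − ρ_c)/ρ_m.
h = 11 km × 410/3230 = 1.4 km.

1.4 km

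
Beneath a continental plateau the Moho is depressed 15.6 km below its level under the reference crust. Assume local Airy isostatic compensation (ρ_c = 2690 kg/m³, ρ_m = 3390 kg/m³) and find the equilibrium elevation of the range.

For local isostatic compensation: ρ_c h = (ρ_m − ρ_c) r.
h = r (ρ_m − ρ_c) / ρ_c = 15.6 km × (3390 − 2690) / 2690 = 4.06 km.

4.06 km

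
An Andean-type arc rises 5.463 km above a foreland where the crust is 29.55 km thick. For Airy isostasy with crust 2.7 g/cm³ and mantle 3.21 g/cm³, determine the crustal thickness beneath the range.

Root depth r = h ρ_c / (ρ_m − ρ_c) = 5.463 km × 2.7 / 0.51 = 28.92 km.
Total thickness = T + h + r = 29.55 km + 5.463 km + 28.92 km = 63.9 km.

63.9 km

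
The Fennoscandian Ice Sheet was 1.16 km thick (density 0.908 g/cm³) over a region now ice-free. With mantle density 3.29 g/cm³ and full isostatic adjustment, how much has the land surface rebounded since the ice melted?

0.32 km

Removing the load lets mantle flow back in; uplift u satisfies ρ_ice t = ρ_m u.
u = t ρ_ice/ρ_m = 1.16 km × 0.908/3.29 = 0.32 km.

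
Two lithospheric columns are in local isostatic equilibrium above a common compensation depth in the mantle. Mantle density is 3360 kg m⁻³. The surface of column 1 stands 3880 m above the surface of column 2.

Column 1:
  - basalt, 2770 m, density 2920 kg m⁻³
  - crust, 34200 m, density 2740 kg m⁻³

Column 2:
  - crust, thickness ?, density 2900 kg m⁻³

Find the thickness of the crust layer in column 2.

Take the compensation level at the base of the deeper column (depth z_c below the surface of column 1) and equate Σ ρ_i t_i down to z_c; mantle fills any gap and the z_c terms cancel.
Column 1: 2770×2920 + 34200×2740 + (z_c − 36970)×3360
Column 2: 3880×0 + x×2900 + (z_c − 3880 − 0 − x)×3360
The z_c×3360 term appears on both sides and cancels. Collect the known terms of each column as K = Σ(ρt)_known − 3360 × (depth of known layers): K_1 = 101796400 − 3360×36970 = −22422800; K_2 = 0 − 3360×(3880 + 0) = −13036800.
Balance: K_1 = K_2 − x×(3360 − 2900), so x = (K_2 − K_1)/(3360 − 2900) = 9386000/460 = 20400 m.

20400 m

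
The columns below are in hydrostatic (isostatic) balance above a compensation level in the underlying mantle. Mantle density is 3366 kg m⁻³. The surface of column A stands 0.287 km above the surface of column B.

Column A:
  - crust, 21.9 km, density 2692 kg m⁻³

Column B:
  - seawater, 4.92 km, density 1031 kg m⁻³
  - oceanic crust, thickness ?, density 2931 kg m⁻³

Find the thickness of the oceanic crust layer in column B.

Take the compensation level at the base of the deeper column (depth z_c below the surface of column A) and equate Σ ρ_i t_i down to z_c; mantle fills any gap and the z_c terms cancel.
Column A: 21.9×2692 + (z_c − 21.9)×3366
Column B: 0.287×0 + 4.92×1031 + x×2931 + (z_c − 0.287 − 4.92 − x)×3366
The z_c×3366 term appears on both sides and cancels. Collect the known terms of each column as K = Σ(ρt)_known − 3366 × (depth of known layers): K_A = 58954.8 − 3366×21.9 = −14760.6; K_B = 5072.52 − 3366×(0.287 + 4.92) = −12454.242.
Balance: K_A = K_B − x×(3366 − 2931), so x = (K_B − K_A)/(3366 − 2931) = 2306.36/435 = 5.3 km.

5.3 km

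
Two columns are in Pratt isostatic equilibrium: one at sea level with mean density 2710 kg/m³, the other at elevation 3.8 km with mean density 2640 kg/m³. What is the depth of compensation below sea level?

143 km

ρ_ref D = ρ (D + h) → D (ρ_ref − ρ) = ρ h.
D = ρ h/(ρ_ref − ρ) = 2640 × 3.8 km/(2710 − 2640) = 143 km.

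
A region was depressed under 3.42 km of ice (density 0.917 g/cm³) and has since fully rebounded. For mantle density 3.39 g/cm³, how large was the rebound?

0.925 km

Removing the load lets mantle flow back in; uplift u satisfies ρ_ice t = ρ_m u.
u = t ρ_ice/ρ_m = 3.42 km × 0.917/3.39 = 0.925 km.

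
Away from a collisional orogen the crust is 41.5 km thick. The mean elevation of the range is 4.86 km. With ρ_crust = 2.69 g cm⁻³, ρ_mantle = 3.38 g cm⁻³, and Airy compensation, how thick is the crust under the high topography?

Root depth r = h ρ_c / (ρ_m − ρ_c) = 4.86 km × 2.69 / 0.69 = 18.95 km.
Total thickness = T + h + r = 41.5 km + 4.86 km + 18.95 km = 65.3 km.

65.3 km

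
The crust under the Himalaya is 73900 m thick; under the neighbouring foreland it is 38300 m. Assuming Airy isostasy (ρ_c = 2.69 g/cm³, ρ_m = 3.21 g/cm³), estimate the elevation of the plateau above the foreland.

5770 m

Excess crust Δ = 73900 m − 38300 m = 35600 m, split between elevation h and root r with h + r = Δ.
Airy balance ρ_c h = (ρ_m − ρ_c) r gives r = h ρ_c/(ρ_m − ρ_c), so h (1 + ρ_c/(ρ_m − ρ_c)) = Δ, i.e. h = Δ (ρ_m − ρ_c)/ρ_m.
h = 35600 m × 0.52/3.21 = 5770 m.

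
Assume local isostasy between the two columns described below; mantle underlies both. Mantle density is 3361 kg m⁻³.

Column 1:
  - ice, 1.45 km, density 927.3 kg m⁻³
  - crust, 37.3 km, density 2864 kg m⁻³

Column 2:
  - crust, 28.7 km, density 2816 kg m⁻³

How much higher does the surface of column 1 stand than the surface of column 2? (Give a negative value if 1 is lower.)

For any compensation level in the mantle, the mantle terms cancel and isostasy reduces to e = (Σt_1 − Σt_2) − (Σ(ρt)_1 − Σ(ρt)_2) / ρ_m.
Σt_1 = 38.75 km; Σt_2 = 28.7 km; Σ(ρt)_1 = 108171.785; Σ(ρt)_2 = 80819.2 (in km·kg m⁻³).
e = (38.75 − 28.7) − (108171.785 − 80819.2) / 3361 = 1.91 km.

1.91 km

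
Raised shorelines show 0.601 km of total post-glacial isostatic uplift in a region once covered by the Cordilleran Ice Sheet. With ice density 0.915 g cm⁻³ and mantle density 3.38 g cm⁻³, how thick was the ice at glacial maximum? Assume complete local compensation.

u = t ρ_ice/ρ_m → t = u ρ_m/ρ_ice = 0.601 km × 3.38/0.915 = 2.22 km.

2.22 km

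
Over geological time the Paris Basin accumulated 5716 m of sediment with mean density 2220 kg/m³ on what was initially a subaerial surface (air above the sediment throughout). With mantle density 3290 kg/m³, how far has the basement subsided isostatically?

Subaerial load: s = t ρ_sed / ρ_m = 5716 m × 2220/3290 = 3860 m.

3860 m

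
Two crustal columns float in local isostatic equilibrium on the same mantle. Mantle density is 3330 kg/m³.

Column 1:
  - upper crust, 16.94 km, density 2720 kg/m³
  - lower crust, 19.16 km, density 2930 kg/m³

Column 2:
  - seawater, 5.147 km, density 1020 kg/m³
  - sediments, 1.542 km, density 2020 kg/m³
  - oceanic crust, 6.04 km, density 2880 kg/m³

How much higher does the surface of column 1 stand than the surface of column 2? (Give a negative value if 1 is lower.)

0.411 km

For any compensation level in the mantle, the mantle terms cancel and isostasy reduces to e = (Σt_1 − Σt_2) − (Σ(ρt)_1 − Σ(ρt)_2) / ρ_m.
Σt_1 = 36.1 km; Σt_2 = 12.729 km; Σ(ρt)_1 = 102215.6; Σ(ρt)_2 = 25759.98 (in km·kg/m³).
e = (36.1 − 12.729) − (102215.6 − 25759.98) / 3330 = 0.411 km.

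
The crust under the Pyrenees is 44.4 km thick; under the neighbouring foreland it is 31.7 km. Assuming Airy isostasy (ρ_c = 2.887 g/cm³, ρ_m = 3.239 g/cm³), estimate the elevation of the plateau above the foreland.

Excess crust Δ = 44.4 km − 31.7 km = 12.7 km, split between elevation h and root r with h + r = Δ.
Airy balance ρ_c h = (ρ_m − ρ_c) r gives r = h ρ_c/(ρ_m − ρ_c), so h (1 + ρ_c/(ρ_m − ρ_c)) = Δ, i.e. h = Δ (ρ_m − ρ_c)/ρ_m.
h = 12.7 km × 0.352/3.239 = 1.38 km.

1.38 km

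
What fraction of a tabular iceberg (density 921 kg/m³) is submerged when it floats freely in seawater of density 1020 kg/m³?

Submerged fraction = ρ_obj/ρ_fluid = 921/1020 = 90.3%.

90.3%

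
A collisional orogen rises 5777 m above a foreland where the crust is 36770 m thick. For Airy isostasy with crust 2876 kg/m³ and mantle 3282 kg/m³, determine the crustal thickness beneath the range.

Root depth r = h ρ_c / (ρ_m − ρ_c) = 5777 m × 2876 / 406 = 40920 m.
Total thickness = T + h + r = 36770 m + 5777 m + 40920 m = 83500 m.

83500 m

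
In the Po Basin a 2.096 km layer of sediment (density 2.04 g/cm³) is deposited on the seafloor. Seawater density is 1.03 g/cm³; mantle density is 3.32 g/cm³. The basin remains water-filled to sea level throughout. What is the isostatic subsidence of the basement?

Submarine loading: the sediment displaces seawater, and the subsidence is in turn flooded, so s (ρ_m − ρ_w) = t (ρ_sed − ρ_w).
s = 2.096 km × (2.04 − 1.03) / (3.32 − 1.03) = 0.924 km.

0.924 km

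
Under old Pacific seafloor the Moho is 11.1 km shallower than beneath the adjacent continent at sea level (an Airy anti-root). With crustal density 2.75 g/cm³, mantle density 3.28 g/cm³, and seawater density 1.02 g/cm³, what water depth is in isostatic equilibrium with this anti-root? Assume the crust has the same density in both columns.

Replacing a thickness d of crust by seawater at the top must be balanced by replacing crust with mantle at the base: d (ρ_c − ρ_w) = a (ρ_m − ρ_c).
d = a (ρ_m − ρ_c)/(ρ_c − ρ_w) = 11.1 km × 0.53/1.73 = 3.4 km.

3.4 km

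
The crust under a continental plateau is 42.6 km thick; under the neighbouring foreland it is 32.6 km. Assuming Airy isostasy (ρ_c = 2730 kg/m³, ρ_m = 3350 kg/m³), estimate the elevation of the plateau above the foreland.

Excess crust Δ = 42.6 km − 32.6 km = 10 km, split between elevation h and root r with h + r = Δ.
Airy balance ρ_c h = (ρ_m − ρ_c) r gives r = h ρ_c/(ρ_m − ρ_c), so h (1 + ρ_c/(ρ_m − ρ_c)) = Δ, i.e. h = Δ (ρ_m − ρ_c)/ρ_m.
h = 10 km × 620/3350 = 1.85 km.

1.85 km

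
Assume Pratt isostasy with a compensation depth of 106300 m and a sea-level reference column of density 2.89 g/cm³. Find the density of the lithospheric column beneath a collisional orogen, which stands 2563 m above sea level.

2.82 g/cm³

Pratt balance: ρ_ref D = ρ (D + h).
ρ = ρ_ref D/(D + h) = 2.89 × 106300 m/(106300 m + 2563 m) = 2.82 g/cm³.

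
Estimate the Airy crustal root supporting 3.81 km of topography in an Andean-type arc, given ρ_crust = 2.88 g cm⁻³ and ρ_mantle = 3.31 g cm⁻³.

25.5 km

For local isostatic compensation: the weight of the topography is balanced by the buoyancy of the root, ρ_c h = (ρ_m − ρ_c) r.
r = h · ρ_c / (ρ_m − ρ_c) = 3.81 km × 2.88 / (3.31 − 2.88) = 25.5 km.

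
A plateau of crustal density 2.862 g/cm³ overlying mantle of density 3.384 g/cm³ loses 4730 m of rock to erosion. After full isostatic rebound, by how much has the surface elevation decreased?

Rebound u = e ρ_c/ρ_m = 4730 m × 2.862/3.384 = 4000 m.
Net surface drop = e − u = 4730 m − 4000 m = e (ρ_m − ρ_c)/ρ_m = 730 m.

730 m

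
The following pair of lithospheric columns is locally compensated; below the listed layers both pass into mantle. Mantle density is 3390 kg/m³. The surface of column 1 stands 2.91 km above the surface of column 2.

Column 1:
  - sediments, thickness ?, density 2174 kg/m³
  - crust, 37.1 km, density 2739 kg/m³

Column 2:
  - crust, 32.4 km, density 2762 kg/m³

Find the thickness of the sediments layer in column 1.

4.98 km

Take the compensation level at the base of the deeper column (depth z_c below the surface of column 1) and equate Σ ρ_i t_i down to z_c; mantle fills any gap and the z_c terms cancel.
Column 1: x×2174 + 37.1×2739 + (z_c − 37.1 − x)×3390
Column 2: 2.91×0 + 32.4×2762 + (z_c − 2.91 − 32.4)×3390
The z_c×3390 term appears on both sides and cancels. Collect the known terms of each column as K = Σ(ρt)_known − 3390 × (depth of known layers): K_1 = 101616.9 − 3390×37.1 = −24152.1; K_2 = 89488.8 − 3390×(2.91 + 32.4) = −30212.1.
Balance: K_1 − x×(3390 − 2174) = K_2, so x = (K_1 − K_2)/(3390 − 2174) = 6060/1216 = 4.98 km.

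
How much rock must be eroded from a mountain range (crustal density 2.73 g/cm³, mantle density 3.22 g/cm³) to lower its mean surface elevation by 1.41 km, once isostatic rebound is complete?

9.27 km

Net drop Δ = e − u = e − e ρ_c/ρ_m = e (ρ_m − ρ_c)/ρ_m.
e = Δ ρ_m/(ρ_m − ρ_c) = 1.41 km × 3.22/0.49 = 9.27 km.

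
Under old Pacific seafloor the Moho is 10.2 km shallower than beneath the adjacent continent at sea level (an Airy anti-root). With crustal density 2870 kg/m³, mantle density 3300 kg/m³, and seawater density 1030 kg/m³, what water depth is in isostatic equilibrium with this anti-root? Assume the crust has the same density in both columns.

Replacing a thickness d of crust by seawater at the top must be balanced by replacing crust with mantle at the base: d (ρ_c − ρ_w) = a (ρ_m − ρ_c).
d = a (ρ_m − ρ_c)/(ρ_c − ρ_w) = 10.2 km × 430/1840 = 2.38 km.

2.38 km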